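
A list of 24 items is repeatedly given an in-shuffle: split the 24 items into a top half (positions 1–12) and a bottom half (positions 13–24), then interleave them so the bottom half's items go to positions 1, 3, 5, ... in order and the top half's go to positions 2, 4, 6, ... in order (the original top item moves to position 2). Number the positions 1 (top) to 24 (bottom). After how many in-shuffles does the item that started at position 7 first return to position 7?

20

Follow position 7 under repeated in-shuffles:
7 → 14 → 3 → 6 → 12 → 24 → 23 → 21 → 17 → 9 → 18 → 11 → 22 → 19 → 13 → 1 → 2 → 4 → 8 → 16 → 7
It first returns after 20 in-shuffles.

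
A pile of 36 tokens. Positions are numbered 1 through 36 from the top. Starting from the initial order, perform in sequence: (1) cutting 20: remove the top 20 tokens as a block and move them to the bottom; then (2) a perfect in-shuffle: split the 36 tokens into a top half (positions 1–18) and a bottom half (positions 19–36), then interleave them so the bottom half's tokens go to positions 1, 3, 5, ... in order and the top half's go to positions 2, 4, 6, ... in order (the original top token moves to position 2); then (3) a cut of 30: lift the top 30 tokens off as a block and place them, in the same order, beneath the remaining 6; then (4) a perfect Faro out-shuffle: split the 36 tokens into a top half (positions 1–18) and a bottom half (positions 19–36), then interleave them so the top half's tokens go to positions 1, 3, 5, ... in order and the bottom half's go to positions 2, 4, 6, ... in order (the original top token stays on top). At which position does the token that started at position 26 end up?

Track the token from position 26 forward through each operation:
  after op 1 (cut 20): 26 → 6
  after op 2 (in-shuffle): 6 → 12
  after op 3 (cut 30): 12 → 18
  after op 4 (out-shuffle): 18 → 35

35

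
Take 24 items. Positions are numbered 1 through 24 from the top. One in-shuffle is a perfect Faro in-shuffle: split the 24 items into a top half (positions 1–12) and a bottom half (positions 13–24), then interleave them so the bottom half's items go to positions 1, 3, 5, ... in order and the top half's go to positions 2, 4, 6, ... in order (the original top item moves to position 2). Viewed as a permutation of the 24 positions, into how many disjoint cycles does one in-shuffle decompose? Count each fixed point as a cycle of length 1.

2

Trace each unvisited position around until it returns:
(1 2 4 8 16 7 ... len 20) (5 10 20 15)
2 cycles in total.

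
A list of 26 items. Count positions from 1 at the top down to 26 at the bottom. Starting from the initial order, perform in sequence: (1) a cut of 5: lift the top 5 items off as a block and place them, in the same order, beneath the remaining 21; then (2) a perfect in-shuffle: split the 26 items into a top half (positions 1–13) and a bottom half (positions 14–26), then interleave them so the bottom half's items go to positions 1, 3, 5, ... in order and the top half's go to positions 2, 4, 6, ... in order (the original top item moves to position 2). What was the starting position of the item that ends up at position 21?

Undo the operations in reverse order, starting from position 21:
  undo op 2 (in-shuffle, from bottom half): 21 ← 24
  undo op 1 (cut 5): 24 ← 3
So the item at position 21 came from original position 3.

3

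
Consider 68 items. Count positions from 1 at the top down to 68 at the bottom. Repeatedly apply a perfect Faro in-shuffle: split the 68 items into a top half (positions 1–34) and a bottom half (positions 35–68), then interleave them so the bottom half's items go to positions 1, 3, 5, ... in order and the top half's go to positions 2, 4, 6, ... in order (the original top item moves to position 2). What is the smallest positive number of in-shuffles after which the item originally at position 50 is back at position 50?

Follow position 50 under repeated in-shuffles:
50 → 31 → 62 → 55 → 41 → 13 → 26 → 52 → ... → 50 (length 22)
It first returns after 22 in-shuffles.

22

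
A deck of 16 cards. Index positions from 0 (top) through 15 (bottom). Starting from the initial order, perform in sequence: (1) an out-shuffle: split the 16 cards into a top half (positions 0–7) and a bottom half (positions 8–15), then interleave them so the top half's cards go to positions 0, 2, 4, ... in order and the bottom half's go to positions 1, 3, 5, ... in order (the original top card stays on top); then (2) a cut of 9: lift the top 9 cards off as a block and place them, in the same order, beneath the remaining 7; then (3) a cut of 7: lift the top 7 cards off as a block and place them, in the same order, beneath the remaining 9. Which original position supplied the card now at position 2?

Undo the operations in reverse order, starting from position 2:
  undo op 3 (cut 7): 2 ← 9
  undo op 2 (cut 9): 9 ← 2
  undo op 1 (out-shuffle, from top half): 2 ← 1
So the card at position 2 came from original position 1.

1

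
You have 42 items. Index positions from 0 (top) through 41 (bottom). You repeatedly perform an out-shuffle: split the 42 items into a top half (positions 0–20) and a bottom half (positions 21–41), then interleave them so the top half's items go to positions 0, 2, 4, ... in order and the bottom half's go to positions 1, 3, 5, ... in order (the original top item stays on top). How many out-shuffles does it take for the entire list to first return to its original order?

20

The out-shuffle permutes the 42 positions with cycle lengths [1, 1, 20, 20].
Every item is home exactly when every cycle has completed a whole number of laps, i.e. after lcm(1, 20) = 20 out-shuffles.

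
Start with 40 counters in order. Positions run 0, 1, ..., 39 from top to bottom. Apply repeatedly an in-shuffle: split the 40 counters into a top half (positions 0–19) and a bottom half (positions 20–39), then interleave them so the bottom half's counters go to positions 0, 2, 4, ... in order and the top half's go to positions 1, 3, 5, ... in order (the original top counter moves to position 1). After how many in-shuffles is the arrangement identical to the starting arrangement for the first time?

20

The in-shuffle permutes the 40 positions with cycle lengths [20, 20].
Every counter is home exactly when every cycle has completed a whole number of laps, i.e. after lcm(20) = 20 in-shuffles.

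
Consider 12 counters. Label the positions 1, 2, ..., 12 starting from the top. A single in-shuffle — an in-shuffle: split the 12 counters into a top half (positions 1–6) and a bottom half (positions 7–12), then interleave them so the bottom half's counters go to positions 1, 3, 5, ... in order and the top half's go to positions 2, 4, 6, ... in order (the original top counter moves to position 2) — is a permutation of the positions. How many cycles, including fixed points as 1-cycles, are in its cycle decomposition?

Trace each unvisited position around until it returns:
(1 2 4 8 3 6 ... len 12)
1 cycle in total.

1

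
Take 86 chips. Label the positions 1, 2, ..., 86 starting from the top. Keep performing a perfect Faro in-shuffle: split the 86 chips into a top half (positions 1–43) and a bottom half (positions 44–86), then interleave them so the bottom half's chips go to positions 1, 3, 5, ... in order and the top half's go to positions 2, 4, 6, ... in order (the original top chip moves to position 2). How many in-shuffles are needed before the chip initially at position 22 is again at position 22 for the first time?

28

Follow position 22 under repeated in-shuffles:
22 → 44 → 1 → 2 → 4 → 8 → 16 → 32 → ... → 22 (length 28)
It first returns after 28 in-shuffles.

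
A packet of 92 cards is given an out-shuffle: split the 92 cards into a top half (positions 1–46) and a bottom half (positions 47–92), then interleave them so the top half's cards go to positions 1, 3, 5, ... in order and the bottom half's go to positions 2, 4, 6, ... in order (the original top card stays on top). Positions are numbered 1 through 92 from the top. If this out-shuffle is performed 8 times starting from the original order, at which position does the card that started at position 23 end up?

Track the card's position through each out-shuffle:
23 → 45 → 89 → 86 → 80 → 68 → 44 → 87 → 82

82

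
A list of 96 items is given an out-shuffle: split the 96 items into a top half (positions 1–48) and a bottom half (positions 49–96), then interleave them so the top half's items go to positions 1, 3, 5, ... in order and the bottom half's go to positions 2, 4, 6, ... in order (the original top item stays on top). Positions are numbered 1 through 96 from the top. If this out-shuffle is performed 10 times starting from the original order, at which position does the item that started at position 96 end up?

Position 96 is a fixed point of every out-shuffle, so the item never moves.

96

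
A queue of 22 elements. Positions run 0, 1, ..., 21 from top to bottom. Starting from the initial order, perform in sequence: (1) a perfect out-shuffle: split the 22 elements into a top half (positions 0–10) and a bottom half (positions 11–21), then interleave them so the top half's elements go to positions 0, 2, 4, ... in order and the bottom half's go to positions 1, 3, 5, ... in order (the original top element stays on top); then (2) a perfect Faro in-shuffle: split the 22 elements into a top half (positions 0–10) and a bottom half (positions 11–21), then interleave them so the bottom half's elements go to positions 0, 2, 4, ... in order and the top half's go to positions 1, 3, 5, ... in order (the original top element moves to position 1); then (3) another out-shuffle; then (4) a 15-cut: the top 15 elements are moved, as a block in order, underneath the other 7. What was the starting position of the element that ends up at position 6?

Undo the operations in reverse order, starting from position 6:
  undo op 4 (cut 15): 6 ← 21
  undo op 3 (out-shuffle, from bottom half): 21 ← 21
  undo op 2 (in-shuffle, from top half): 21 ← 10
  undo op 1 (out-shuffle, from top half): 10 ← 5
So the element at position 6 came from original position 5.

5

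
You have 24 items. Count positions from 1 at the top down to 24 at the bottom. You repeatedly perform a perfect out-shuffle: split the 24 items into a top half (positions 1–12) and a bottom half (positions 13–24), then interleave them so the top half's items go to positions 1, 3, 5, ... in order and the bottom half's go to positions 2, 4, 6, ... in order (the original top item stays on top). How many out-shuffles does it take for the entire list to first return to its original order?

11

The out-shuffle permutes the 24 positions with cycle lengths [1, 1, 11, 11].
Every item is home exactly when every cycle has completed a whole number of laps, i.e. after lcm(1, 11) = 11 out-shuffles.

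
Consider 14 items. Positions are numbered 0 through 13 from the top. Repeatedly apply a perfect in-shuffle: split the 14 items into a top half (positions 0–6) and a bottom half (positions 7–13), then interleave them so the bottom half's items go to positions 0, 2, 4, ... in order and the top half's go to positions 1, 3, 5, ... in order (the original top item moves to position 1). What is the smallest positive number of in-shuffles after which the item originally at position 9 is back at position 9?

2

Follow position 9 under repeated in-shuffles:
9 → 4 → 9
It first returns after 2 in-shuffles.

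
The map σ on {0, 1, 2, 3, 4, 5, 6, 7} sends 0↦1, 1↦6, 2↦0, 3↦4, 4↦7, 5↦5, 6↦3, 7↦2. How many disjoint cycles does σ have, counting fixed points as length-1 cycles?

Cycle decomposition: (0 1 6 3 4 7 2) (5).
2 cycles.

2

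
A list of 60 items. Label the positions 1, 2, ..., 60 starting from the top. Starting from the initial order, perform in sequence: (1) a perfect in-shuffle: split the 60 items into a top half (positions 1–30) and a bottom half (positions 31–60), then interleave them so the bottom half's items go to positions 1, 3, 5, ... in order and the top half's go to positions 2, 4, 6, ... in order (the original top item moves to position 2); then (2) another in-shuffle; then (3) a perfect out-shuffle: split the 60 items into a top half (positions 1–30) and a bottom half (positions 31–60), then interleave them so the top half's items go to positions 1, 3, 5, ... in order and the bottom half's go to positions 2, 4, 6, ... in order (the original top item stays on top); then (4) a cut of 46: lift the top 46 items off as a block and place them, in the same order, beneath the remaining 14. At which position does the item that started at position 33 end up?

33

Track the item from position 33 forward through each operation:
  after op 1 (in-shuffle): 33 → 5
  after op 2 (in-shuffle): 5 → 10
  after op 3 (out-shuffle): 10 → 19
  after op 4 (cut 46): 19 → 33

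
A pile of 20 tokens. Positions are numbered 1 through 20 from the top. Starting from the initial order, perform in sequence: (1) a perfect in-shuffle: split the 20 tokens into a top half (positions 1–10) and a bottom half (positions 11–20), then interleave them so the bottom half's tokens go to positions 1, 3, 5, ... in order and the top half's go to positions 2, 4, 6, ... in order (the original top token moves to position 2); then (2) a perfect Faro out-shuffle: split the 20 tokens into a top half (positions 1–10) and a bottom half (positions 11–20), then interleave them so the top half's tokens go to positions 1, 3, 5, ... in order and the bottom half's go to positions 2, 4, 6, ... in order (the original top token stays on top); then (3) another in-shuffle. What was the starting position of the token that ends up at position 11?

9

Undo the operations in reverse order, starting from position 11:
  undo op 3 (in-shuffle, from bottom half): 11 ← 16
  undo op 2 (out-shuffle, from bottom half): 16 ← 18
  undo op 1 (in-shuffle, from top half): 18 ← 9
So the token at position 11 came from original position 9.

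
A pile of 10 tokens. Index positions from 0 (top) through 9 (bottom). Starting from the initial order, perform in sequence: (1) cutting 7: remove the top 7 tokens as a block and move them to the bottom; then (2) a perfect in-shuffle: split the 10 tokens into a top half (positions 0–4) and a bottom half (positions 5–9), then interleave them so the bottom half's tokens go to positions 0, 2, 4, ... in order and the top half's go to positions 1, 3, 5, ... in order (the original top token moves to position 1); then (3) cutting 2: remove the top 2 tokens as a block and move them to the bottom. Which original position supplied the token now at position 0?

3

Undo the operations in reverse order, starting from position 0:
  undo op 3 (cut 2): 0 ← 2
  undo op 2 (in-shuffle, from bottom half): 2 ← 6
  undo op 1 (cut 7): 6 ← 3
So the token at position 0 came from original position 3.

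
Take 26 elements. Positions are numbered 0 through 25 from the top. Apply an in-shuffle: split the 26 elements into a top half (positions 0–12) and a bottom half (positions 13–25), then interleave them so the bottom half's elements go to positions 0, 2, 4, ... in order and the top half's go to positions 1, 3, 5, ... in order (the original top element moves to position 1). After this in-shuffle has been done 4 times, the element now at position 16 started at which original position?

22

Work backwards from position 16, undoing one in-shuffle at a time:
16 ← 21 ← 10 ← 18 ← 22
So the element now at position 16 started at position 22.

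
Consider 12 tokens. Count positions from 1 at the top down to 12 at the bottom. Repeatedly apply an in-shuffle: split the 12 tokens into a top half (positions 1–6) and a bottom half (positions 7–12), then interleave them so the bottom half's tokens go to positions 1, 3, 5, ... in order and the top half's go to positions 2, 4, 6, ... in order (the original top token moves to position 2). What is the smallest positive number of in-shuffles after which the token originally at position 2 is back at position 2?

Follow position 2 under repeated in-shuffles:
2 → 4 → 8 → 3 → 6 → 12 → 11 → 9 → 5 → 10 → 7 → 1 → 2
It first returns after 12 in-shuffles.

12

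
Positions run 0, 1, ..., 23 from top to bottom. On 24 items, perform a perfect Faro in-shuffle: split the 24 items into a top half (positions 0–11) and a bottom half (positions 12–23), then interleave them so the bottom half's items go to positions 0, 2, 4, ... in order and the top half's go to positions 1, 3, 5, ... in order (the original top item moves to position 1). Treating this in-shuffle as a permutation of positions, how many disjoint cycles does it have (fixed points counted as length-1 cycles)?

Trace each unvisited position around until it returns:
(0 1 3 7 15 6 ... len 20) (4 9 19 14)
2 cycles in total.

2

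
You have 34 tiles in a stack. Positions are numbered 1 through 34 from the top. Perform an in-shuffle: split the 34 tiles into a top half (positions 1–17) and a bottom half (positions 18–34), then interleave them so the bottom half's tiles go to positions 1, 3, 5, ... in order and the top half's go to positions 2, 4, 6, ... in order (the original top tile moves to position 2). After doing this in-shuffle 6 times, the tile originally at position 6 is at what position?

34

Track the tile's position through each in-shuffle:
6 → 12 → 24 → 13 → 26 → 17 → 34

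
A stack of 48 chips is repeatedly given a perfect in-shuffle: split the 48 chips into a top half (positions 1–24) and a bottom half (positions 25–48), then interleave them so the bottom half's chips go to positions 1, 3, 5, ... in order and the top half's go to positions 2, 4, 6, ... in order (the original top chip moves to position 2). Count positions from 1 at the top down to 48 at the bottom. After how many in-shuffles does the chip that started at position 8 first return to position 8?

21

Follow position 8 under repeated in-shuffles:
8 → 16 → 32 → 15 → 30 → 11 → 22 → 44 → ... → 8 (length 21)
It first returns after 21 in-shuffles.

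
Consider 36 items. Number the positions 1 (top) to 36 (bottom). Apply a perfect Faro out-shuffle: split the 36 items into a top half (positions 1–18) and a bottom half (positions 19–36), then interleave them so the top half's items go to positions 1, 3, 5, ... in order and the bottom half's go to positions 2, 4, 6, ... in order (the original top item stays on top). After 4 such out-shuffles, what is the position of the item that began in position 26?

16

Track the item's position through each out-shuffle:
26 → 16 → 31 → 26 → 16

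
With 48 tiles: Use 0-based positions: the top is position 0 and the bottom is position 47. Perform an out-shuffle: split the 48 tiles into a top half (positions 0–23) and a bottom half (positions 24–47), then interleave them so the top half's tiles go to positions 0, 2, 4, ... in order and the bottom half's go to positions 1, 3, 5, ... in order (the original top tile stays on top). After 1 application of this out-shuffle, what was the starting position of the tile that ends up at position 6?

3

Work backwards from position 6, undoing one out-shuffle at a time:
6 ← 3
So the tile now at position 6 started at position 3.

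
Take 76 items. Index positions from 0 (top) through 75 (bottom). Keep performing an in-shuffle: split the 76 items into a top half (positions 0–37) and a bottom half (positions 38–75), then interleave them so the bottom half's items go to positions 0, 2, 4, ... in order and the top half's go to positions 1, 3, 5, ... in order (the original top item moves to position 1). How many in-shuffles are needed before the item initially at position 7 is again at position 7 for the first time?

30

Follow position 7 under repeated in-shuffles:
7 → 15 → 31 → 63 → 50 → 24 → 49 → 22 → ... → 7 (length 30)
It first returns after 30 in-shuffles.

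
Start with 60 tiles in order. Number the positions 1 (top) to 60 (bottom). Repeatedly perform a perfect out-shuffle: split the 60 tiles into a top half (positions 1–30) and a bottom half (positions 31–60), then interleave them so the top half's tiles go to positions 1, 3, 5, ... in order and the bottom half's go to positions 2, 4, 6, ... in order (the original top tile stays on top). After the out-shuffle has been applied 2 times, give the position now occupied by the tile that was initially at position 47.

8

Track the tile's position through each out-shuffle:
47 → 34 → 8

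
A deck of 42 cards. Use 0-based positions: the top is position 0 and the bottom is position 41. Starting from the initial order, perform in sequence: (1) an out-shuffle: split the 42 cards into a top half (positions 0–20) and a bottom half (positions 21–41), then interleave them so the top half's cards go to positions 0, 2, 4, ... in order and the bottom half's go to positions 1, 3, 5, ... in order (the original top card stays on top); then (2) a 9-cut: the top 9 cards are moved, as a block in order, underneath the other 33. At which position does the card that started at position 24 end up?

Track the card from position 24 forward through each operation:
  after op 1 (out-shuffle): 24 → 7
  after op 2 (cut 9): 7 → 40

40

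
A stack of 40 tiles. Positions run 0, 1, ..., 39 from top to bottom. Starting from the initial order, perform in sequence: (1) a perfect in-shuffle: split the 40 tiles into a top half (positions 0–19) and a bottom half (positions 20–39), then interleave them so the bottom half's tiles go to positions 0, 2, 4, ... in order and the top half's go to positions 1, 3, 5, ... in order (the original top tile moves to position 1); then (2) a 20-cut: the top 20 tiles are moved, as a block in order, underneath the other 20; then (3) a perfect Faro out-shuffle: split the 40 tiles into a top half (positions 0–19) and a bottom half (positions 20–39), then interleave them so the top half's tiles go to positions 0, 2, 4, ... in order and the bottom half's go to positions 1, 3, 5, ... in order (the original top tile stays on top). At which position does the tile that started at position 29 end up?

37

Track the tile from position 29 forward through each operation:
  after op 1 (in-shuffle): 29 → 18
  after op 2 (cut 20): 18 → 38
  after op 3 (out-shuffle): 38 → 37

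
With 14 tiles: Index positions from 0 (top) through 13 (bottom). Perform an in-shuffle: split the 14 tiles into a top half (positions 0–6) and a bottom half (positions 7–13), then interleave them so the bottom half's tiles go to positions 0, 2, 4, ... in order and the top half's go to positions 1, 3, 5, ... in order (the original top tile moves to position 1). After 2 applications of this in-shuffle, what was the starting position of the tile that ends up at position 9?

Work backwards from position 9, undoing one in-shuffle at a time:
9 ← 4 ← 9
So the tile now at position 9 started at position 9.

9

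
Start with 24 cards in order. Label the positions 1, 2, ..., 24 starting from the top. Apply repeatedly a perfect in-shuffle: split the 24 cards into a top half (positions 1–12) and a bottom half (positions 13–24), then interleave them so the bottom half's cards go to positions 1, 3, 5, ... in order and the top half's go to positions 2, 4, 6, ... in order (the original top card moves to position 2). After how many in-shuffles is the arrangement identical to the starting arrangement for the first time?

20

The in-shuffle permutes the 24 positions with cycle lengths [4, 20].
Every card is home exactly when every cycle has completed a whole number of laps, i.e. after lcm(4, 20) = 20 in-shuffles.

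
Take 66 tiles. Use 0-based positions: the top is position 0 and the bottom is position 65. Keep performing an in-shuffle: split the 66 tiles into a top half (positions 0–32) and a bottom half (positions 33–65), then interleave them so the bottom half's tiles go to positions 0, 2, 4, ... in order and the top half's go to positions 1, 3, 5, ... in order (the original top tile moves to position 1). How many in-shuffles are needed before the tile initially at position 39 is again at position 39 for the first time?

66

Follow position 39 under repeated in-shuffles:
39 → 12 → 25 → 51 → 36 → 6 → 13 → 27 → ... → 39 (length 66)
It first returns after 66 in-shuffles.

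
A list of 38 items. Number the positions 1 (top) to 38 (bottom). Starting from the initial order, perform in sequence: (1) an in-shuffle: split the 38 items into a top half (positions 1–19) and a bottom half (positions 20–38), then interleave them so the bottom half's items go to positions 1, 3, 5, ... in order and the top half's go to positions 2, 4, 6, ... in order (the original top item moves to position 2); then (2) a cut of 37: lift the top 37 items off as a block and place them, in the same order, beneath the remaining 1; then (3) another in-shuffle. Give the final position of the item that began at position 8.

Track the item from position 8 forward through each operation:
  after op 1 (in-shuffle): 8 → 16
  after op 2 (cut 37): 16 → 17
  after op 3 (in-shuffle): 17 → 34

34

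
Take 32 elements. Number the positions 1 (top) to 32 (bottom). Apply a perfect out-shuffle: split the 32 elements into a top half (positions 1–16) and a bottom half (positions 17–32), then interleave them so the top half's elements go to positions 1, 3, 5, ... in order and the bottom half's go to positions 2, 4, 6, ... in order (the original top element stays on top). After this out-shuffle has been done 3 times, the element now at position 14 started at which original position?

22

Work backwards from position 14, undoing one out-shuffle at a time:
14 ← 23 ← 12 ← 22
So the element now at position 14 started at position 22.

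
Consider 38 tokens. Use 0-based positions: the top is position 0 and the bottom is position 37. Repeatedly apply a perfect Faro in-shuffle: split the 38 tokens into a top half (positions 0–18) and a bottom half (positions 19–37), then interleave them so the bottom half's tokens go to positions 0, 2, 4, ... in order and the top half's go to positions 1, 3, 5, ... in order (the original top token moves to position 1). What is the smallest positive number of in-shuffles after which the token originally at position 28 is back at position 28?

12

Follow position 28 under repeated in-shuffles:
28 → 18 → 37 → 36 → 34 → 30 → 22 → 6 → 13 → 27 → 16 → 33 → 28
It first returns after 12 in-shuffles.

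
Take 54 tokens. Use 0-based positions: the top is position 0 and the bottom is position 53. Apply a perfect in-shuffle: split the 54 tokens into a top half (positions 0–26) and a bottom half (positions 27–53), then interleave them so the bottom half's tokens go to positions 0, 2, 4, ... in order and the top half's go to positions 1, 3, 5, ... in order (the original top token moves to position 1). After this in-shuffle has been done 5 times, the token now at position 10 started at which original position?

32

Work backwards from position 10, undoing one in-shuffle at a time:
10 ← 32 ← 43 ← 21 ← 10 ← 32
So the token now at position 10 started at position 32.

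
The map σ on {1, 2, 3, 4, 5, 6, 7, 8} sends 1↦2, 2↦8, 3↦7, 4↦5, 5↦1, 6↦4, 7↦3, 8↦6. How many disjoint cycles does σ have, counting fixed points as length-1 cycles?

2

Cycle decomposition: (1 2 8 6 4 5) (3 7).
2 cycles.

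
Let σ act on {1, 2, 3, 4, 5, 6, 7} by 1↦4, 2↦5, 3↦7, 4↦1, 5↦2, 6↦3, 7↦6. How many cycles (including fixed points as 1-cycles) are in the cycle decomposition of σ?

Cycle decomposition: (1 4) (2 5) (3 7 6).
3 cycles.

3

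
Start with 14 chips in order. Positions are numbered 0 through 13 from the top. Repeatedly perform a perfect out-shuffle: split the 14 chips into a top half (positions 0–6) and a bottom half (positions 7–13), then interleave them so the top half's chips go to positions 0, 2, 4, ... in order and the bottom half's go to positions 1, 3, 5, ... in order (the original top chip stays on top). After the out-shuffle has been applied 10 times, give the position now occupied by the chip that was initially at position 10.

Track the chip's position through each out-shuffle:
10 → 7 → 1 → 2 → 4 → 8 → 3 → 6 → 12 → 11 → 9

9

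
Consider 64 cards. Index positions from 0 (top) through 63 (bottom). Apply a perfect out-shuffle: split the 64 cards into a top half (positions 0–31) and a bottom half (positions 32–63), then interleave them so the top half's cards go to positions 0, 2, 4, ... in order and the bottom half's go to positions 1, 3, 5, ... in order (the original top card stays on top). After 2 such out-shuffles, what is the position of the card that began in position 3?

Track the card's position through each out-shuffle:
3 → 6 → 12

12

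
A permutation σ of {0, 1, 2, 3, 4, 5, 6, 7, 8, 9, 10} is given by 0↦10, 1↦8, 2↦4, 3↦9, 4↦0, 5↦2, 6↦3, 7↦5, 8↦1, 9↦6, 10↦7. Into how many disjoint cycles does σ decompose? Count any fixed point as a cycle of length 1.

Cycle decomposition: (0 10 7 5 2 4) (1 8) (3 9 6).
3 cycles.

3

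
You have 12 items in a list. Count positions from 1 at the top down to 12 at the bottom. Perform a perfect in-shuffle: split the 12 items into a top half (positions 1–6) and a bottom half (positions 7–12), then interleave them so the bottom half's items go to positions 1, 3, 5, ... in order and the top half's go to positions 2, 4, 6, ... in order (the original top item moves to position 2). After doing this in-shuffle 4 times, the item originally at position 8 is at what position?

11

Track the item's position through each in-shuffle:
8 → 3 → 6 → 12 → 11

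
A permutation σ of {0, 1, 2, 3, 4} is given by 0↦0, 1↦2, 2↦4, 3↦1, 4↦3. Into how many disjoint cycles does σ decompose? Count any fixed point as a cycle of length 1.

Cycle decomposition: (0) (1 2 4 3).
2 cycles.

2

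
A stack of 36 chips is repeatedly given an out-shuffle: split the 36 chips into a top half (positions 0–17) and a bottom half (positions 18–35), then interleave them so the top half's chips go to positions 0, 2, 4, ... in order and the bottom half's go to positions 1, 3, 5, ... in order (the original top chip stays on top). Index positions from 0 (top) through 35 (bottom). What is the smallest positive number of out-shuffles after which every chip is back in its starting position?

12

The out-shuffle permutes the 36 positions with cycle lengths [1, 1, 3, 3, 4, 12, 12].
Every chip is home exactly when every cycle has completed a whole number of laps, i.e. after lcm(1, 3, 4, 12) = 12 out-shuffles.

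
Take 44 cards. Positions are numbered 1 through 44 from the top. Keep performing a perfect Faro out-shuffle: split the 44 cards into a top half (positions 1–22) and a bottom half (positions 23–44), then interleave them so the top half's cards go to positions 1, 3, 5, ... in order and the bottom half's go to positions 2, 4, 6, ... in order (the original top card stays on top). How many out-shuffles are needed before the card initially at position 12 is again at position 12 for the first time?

14

Follow position 12 under repeated out-shuffles:
12 → 23 → 2 → 3 → 5 → 9 → 17 → 33 → 22 → 43 → 42 → 40 → 36 → 28 → 12
It first returns after 14 out-shuffles.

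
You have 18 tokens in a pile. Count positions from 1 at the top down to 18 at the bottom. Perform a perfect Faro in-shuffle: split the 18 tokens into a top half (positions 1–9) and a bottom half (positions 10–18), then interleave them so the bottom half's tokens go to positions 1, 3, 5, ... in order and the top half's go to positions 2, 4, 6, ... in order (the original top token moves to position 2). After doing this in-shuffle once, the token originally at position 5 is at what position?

10

Track the token's position through each in-shuffle:
5 → 10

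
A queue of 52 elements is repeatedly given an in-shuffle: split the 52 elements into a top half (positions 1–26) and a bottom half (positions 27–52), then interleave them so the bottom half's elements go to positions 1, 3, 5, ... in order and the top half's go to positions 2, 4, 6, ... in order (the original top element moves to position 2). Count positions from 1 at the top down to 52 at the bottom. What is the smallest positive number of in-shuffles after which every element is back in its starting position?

52

The in-shuffle permutes the 52 positions with cycle lengths [52].
Every element is home exactly when every cycle has completed a whole number of laps, i.e. after lcm(52) = 52 in-shuffles.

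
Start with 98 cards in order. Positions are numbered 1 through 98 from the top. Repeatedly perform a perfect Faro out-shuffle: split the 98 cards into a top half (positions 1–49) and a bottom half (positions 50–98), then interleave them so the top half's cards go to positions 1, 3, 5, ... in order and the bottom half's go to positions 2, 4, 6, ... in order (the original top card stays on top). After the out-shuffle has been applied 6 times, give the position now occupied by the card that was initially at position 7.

94

Track the card's position through each out-shuffle:
7 → 13 → 25 → 49 → 97 → 96 → 94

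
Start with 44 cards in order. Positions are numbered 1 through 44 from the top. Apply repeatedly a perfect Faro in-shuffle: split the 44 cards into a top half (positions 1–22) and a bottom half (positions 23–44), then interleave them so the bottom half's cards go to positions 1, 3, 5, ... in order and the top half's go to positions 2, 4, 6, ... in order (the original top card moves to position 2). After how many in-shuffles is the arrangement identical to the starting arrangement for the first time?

The in-shuffle permutes the 44 positions with cycle lengths [2, 4, 4, 4, 6, 12, 12].
Every card is home exactly when every cycle has completed a whole number of laps, i.e. after lcm(2, 4, 6, 12) = 12 in-shuffles.

12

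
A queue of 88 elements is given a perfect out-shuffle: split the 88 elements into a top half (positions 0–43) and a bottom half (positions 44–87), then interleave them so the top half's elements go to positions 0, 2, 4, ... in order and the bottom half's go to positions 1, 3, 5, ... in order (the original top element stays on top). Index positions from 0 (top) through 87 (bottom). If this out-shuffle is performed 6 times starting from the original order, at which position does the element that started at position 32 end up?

47

Track the element's position through each out-shuffle:
32 → 64 → 41 → 82 → 77 → 67 → 47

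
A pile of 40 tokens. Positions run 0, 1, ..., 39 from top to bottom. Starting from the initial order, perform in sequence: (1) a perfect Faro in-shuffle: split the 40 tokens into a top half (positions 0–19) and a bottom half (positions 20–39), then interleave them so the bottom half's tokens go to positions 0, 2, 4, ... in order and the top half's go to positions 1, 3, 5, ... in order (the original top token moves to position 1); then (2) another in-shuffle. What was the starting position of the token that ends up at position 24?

Undo the operations in reverse order, starting from position 24:
  undo op 2 (in-shuffle, from bottom half): 24 ← 32
  undo op 1 (in-shuffle, from bottom half): 32 ← 36
So the token at position 24 came from original position 36.

36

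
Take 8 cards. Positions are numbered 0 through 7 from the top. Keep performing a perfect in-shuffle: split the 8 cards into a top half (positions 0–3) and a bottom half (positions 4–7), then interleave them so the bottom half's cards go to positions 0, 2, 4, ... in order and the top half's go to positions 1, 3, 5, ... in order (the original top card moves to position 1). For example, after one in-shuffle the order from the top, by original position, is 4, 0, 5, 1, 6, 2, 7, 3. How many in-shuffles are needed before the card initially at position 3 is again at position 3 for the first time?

6

Follow position 3 under repeated in-shuffles:
3 → 7 → 6 → 4 → 0 → 1 → 3
It first returns after 6 in-shuffles.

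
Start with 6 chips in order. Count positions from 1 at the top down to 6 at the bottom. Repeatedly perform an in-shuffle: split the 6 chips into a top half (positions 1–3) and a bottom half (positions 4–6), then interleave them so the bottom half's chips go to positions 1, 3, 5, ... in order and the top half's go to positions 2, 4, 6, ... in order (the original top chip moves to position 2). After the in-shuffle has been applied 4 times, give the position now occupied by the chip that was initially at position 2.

4

Track the chip's position through each in-shuffle:
2 → 4 → 1 → 2 → 4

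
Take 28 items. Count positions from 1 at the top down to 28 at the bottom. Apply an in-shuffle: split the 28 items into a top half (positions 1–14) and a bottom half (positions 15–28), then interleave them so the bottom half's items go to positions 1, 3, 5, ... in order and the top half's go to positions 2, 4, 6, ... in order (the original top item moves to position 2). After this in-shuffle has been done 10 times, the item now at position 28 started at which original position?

16

Work backwards from position 28, undoing one in-shuffle at a time:
28 ← 14 ← 7 ← 18 ← 9 ← 19 ← 24 ← 12 ← 6 ← 3 ← 16
So the item now at position 28 started at position 16.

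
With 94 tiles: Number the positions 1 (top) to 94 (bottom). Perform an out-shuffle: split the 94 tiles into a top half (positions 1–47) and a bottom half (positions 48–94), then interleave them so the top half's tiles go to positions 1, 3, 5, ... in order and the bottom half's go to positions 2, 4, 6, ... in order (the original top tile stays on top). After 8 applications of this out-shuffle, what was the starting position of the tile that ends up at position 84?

54

Work backwards from position 84, undoing one out-shuffle at a time:
84 ← 89 ← 45 ← 23 ← 12 ← 53 ← 27 ← 14 ← 54
So the tile now at position 84 started at position 54.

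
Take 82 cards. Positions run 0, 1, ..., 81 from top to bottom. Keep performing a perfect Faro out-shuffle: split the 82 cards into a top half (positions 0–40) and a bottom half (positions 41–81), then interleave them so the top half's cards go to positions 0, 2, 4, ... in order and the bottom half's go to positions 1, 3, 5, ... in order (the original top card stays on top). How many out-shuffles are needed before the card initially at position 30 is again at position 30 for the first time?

18

Follow position 30 under repeated out-shuffles:
30 → 60 → 39 → 78 → 75 → 69 → 57 → 33 → 66 → 51 → 21 → 42 → 3 → 6 → 12 → 24 → 48 → 15 → 30
It first returns after 18 out-shuffles.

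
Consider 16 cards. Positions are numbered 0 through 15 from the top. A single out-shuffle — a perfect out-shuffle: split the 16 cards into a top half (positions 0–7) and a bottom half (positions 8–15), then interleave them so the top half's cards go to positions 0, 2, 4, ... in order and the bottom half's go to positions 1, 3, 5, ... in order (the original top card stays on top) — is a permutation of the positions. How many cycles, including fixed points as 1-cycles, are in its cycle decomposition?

Trace each unvisited position around until it returns:
(0) (1 2 4 8) (3 6 12 9) (5 10) (7 14 13 11) (15)
6 cycles in total.

6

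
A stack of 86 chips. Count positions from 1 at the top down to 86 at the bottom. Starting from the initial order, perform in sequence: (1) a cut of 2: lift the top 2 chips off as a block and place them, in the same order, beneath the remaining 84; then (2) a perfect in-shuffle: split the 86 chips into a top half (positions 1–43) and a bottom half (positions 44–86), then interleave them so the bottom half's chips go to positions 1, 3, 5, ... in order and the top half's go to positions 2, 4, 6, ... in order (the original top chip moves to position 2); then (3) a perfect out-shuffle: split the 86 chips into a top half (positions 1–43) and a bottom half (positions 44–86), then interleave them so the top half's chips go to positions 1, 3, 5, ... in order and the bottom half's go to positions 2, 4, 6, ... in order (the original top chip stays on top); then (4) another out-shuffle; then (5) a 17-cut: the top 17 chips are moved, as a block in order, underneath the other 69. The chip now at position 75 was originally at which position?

Undo the operations in reverse order, starting from position 75:
  undo op 5 (cut 17): 75 ← 6
  undo op 4 (out-shuffle, from bottom half): 6 ← 46
  undo op 3 (out-shuffle, from bottom half): 46 ← 66
  undo op 2 (in-shuffle, from top half): 66 ← 33
  undo op 1 (cut 2): 33 ← 35
So the chip at position 75 came from original position 35.

35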